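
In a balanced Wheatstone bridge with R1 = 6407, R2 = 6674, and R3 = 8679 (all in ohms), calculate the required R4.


At balance: R1*R4 = R2*R3, so R4 = R2*R3/R1.
R4 = 6674 * 8679 / 6407
R4 = 57923646 / 6407
R4 = 9040.68 ohm

9040.68 ohm


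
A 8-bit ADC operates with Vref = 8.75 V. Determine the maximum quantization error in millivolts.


The maximum quantization error is +/- LSB/2.
LSB = Vref / 2^n = 8.75 / 256 = 0.03417969 V
Max error = LSB / 2 = 0.03417969 / 2 = 0.01708984 V
Max error = 17.0898 mV

17.0898 mV


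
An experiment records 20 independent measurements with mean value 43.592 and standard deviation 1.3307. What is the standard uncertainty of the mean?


The standard uncertainty for Type A evaluation is u = s / sqrt(n).
u = 1.3307 / sqrt(20)
u = 1.3307 / 4.4721
u = 0.2976

0.2976


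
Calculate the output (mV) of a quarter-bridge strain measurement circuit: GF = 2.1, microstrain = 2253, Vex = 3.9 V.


Quarter bridge output: Vout = (GF * epsilon * Vex) / 4.
Vout = (2.1 * 2253e-6 * 3.9) / 4
Vout = 0.01845207 / 4 V
Vout = 0.00461302 V = 4.613 mV

4.613 mV


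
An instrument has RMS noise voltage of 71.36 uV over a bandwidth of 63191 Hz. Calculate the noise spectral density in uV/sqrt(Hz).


Noise spectral density = Vrms / sqrt(BW).
NSD = 71.36 / sqrt(63191)
NSD = 71.36 / 251.3782
NSD = 0.2839 uV/sqrt(Hz)

0.2839 uV/sqrt(Hz)


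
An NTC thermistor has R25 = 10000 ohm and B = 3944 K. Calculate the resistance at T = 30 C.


NTC thermistor equation: Rt = R25 * exp(B * (1/T - 1/T25)).
T in Kelvin: 303.15 K, T25 = 298.15 K
1/T - 1/T25 = 1/303.15 - 1/298.15 = -5.532e-05
B * (1/T - 1/T25) = 3944 * -5.532e-05 = -0.2182
Rt = 10000 * exp(-0.2182) = 8039.8 ohm

8039.8 ohm


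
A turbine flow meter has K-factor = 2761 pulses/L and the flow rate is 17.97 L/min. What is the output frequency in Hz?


Frequency = K * Q / 60 (converting L/min to L/s).
f = 2761 * 17.97 / 60
f = 49615.17 / 60
f = 826.92 Hz

826.92 Hz


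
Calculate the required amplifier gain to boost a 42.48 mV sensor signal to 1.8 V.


Gain = Vout / Vin (converting to same units).
G = 1.8 V / 42.48 mV
G = 1800.0 mV / 42.48 mV
G = 42.37

42.37


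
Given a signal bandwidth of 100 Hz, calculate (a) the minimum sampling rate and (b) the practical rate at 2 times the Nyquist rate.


By Nyquist theorem, fs_min = 2 * fmax.
fs_min = 2 * 100 = 200 Hz
Practical rate = 2 * fs_min = 2 * 200 = 400 Hz

fs_min = 200 Hz, fs_practical = 400 Hz


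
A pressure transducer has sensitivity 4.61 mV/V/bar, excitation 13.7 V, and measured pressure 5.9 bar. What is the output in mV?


Output = sensitivity * Vex * P.
Vout = 4.61 * 13.7 * 5.9
Vout = 63.157 * 5.9
Vout = 372.63 mV

372.63 mV


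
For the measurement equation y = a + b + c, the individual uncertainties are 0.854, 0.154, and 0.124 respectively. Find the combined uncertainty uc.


For a sum of independent quantities, uc = sqrt(u1^2 + u2^2 + u3^2).
uc = sqrt(0.854^2 + 0.154^2 + 0.124^2)
uc = sqrt(0.729316 + 0.023716 + 0.015376)
uc = 0.8766

0.8766


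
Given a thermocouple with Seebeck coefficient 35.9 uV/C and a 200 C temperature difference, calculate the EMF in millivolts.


The thermocouple output V = sensitivity * dT.
V = 35.9 uV/C * 200 C
V = 7180.0 uV
V = 7.18 mV

7.18 mV


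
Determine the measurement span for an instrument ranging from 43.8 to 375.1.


Span = upper range - lower range.
Span = 375.1 - (43.8)
Span = 331.3

331.3


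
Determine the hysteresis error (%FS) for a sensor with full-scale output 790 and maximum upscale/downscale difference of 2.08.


Hysteresis = (max difference / full scale) * 100%.
H = (2.08 / 790) * 100
H = 0.263 %FS

0.263 %FS


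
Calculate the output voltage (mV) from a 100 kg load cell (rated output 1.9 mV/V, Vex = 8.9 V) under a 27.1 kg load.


Vout = rated_output * Vex * (load / capacity).
Vout = 1.9 * 8.9 * (27.1 / 100)
Vout = 1.9 * 8.9 * 0.271
Vout = 4.583 mV

4.583 mV


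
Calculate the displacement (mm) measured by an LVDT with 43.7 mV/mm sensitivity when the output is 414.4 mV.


Displacement = Vout / sensitivity.
d = 414.4 / 43.7
d = 9.483 mm

9.483 mm


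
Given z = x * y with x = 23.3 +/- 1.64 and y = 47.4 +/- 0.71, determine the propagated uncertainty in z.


For a product z = x*y, the relative uncertainty is:
uz/z = sqrt((ux/x)^2 + (uy/y)^2)
Relative uncertainties: ux/x = 1.64/23.3 = 0.070386
uy/y = 0.71/47.4 = 0.014979
z = 23.3 * 47.4 = 1104.4
uz = 1104.4 * sqrt(0.070386^2 + 0.014979^2) = 79.477

79.477


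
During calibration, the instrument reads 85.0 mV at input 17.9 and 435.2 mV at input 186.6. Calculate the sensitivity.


Sensitivity = (y2 - y1) / (x2 - x1).
S = (435.2 - 85.0) / (186.6 - 17.9)
S = 350.2 / 168.7
S = 2.0759 mV/unit

2.0759 mV/unit


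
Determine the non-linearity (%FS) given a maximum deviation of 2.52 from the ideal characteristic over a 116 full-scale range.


Linearity error = (max deviation / full scale) * 100%.
Linearity = (2.52 / 116) * 100
Linearity = 2.172 %FS

2.172 %FS


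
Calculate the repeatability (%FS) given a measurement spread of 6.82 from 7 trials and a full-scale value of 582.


Repeatability = (spread / full scale) * 100%.
R = (6.82 / 582) * 100
R = 1.172 %FS

1.172 %FS


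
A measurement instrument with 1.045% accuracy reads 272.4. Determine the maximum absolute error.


Absolute error = (accuracy% / 100) * reading.
Error = (1.045 / 100) * 272.4
Error = 0.01045 * 272.4
Error = 2.8466

2.8466


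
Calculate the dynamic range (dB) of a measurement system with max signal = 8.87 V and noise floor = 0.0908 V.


Dynamic range = 20 * log10(Vmax / Vnoise).
DR = 20 * log10(8.87 / 0.0908)
DR = 20 * log10(97.69)
DR = 39.8 dB

39.8 dB


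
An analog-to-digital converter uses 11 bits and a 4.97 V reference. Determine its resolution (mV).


The resolution (LSB) of an ADC is Vref / 2^n.
LSB = 4.97 / 2^11
LSB = 4.97 / 2048
LSB = 0.00242676 V = 2.42675781 mV

2.42675781 mV


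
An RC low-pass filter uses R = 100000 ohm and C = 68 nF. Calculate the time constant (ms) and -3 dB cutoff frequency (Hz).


Time constant: tau = R * C.
tau = 100000 * 6.80e-08 = 0.0068 s
tau = 6.8 ms
Cutoff frequency: fc = 1 / (2*pi*R*C).
fc = 1 / (2*pi*0.0068) = 23.41 Hz

tau = 6.8 ms, fc = 23.41 Hz


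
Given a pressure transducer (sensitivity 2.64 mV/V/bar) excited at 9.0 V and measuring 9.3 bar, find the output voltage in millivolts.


Output = sensitivity * Vex * P.
Vout = 2.64 * 9.0 * 9.3
Vout = 23.76 * 9.3
Vout = 220.97 mV

220.97 mV


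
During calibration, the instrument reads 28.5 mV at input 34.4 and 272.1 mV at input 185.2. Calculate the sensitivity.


Sensitivity = (y2 - y1) / (x2 - x1).
S = (272.1 - 28.5) / (185.2 - 34.4)
S = 243.6 / 150.8
S = 1.6154 mV/unit

1.6154 mV/unit


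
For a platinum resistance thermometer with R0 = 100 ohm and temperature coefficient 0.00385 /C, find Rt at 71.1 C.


The RTD equation: Rt = R0 * (1 + alpha * T).
Rt = 100 * (1 + 0.00385 * 71.1)
Rt = 100 * (1 + 0.273735)
Rt = 100 * 1.273735
Rt = 127.374 ohm

127.374 ohm


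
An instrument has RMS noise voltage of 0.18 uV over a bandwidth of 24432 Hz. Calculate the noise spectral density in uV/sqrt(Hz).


Noise spectral density = Vrms / sqrt(BW).
NSD = 0.18 / sqrt(24432)
NSD = 0.18 / 156.3074
NSD = 0.0012 uV/sqrt(Hz)

0.0012 uV/sqrt(Hz)


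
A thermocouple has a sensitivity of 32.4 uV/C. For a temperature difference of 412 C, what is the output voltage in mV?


The thermocouple output V = sensitivity * dT.
V = 32.4 uV/C * 412 C
V = 13348.8 uV
V = 13.349 mV

13.349 mV


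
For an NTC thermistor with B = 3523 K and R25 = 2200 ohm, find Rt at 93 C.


NTC thermistor equation: Rt = R25 * exp(B * (1/T - 1/T25)).
T in Kelvin: 366.15 K, T25 = 298.15 K
1/T - 1/T25 = 1/366.15 - 1/298.15 = -0.0006229
B * (1/T - 1/T25) = 3523 * -0.0006229 = -2.1945
Rt = 2200 * exp(-2.1945) = 245.1 ohm

245.1 ohm


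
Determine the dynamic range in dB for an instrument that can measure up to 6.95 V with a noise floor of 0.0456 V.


Dynamic range = 20 * log10(Vmax / Vnoise).
DR = 20 * log10(6.95 / 0.0456)
DR = 20 * log10(152.41)
DR = 43.66 dB

43.66 dB


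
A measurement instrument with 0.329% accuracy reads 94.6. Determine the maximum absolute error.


Absolute error = (accuracy% / 100) * reading.
Error = (0.329 / 100) * 94.6
Error = 0.00329 * 94.6
Error = 0.3112

0.3112


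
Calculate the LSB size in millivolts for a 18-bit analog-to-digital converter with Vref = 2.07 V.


The resolution (LSB) of an ADC is Vref / 2^n.
LSB = 2.07 / 2^18
LSB = 2.07 / 262144
LSB = 7.9e-06 V = 0.00789642 mV

0.00789642 mV


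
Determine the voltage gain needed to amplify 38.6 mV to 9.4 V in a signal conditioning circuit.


Gain = Vout / Vin (converting to same units).
G = 9.4 V / 38.6 mV
G = 9400.0 mV / 38.6 mV
G = 243.52

243.52


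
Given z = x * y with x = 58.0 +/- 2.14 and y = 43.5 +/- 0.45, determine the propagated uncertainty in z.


For a product z = x*y, the relative uncertainty is:
uz/z = sqrt((ux/x)^2 + (uy/y)^2)
Relative uncertainties: ux/x = 2.14/58.0 = 0.036897
uy/y = 0.45/43.5 = 0.010345
z = 58.0 * 43.5 = 2523.0
uz = 2523.0 * sqrt(0.036897^2 + 0.010345^2) = 96.68

96.68


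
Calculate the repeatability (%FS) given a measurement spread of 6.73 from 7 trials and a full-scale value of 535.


Repeatability = (spread / full scale) * 100%.
R = (6.73 / 535) * 100
R = 1.258 %FS

1.258 %FS


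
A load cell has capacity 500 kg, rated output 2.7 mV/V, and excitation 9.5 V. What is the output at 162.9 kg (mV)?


Vout = rated_output * Vex * (load / capacity).
Vout = 2.7 * 9.5 * (162.9 / 500)
Vout = 2.7 * 9.5 * 0.3258
Vout = 8.357 mV

8.357 mV


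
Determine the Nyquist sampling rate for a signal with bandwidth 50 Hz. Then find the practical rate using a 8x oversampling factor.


By Nyquist theorem, fs_min = 2 * fmax.
fs_min = 2 * 50 = 100 Hz
Practical rate = 8 * fs_min = 8 * 100 = 800 Hz

fs_min = 100 Hz, fs_practical = 800 Hz


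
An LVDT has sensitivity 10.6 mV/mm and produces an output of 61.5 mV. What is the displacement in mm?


Displacement = Vout / sensitivity.
d = 61.5 / 10.6
d = 5.802 mm

5.802 mm


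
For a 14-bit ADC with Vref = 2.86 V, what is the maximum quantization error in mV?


The maximum quantization error is +/- LSB/2.
LSB = Vref / 2^n = 2.86 / 16384 = 0.00017456 V
Max error = LSB / 2 = 0.00017456 / 2 = 8.728e-05 V
Max error = 0.0873 mV

0.0873 mV


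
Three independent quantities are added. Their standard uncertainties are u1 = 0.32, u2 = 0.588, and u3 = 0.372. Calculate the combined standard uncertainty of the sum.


For a sum of independent quantities, uc = sqrt(u1^2 + u2^2 + u3^2).
uc = sqrt(0.32^2 + 0.588^2 + 0.372^2)
uc = sqrt(0.1024 + 0.345744 + 0.138384)
uc = 0.7659

0.7659


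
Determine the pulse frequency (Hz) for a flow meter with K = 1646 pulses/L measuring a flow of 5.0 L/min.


Frequency = K * Q / 60 (converting L/min to L/s).
f = 1646 * 5.0 / 60
f = 8230.0 / 60
f = 137.17 Hz

137.17 Hz


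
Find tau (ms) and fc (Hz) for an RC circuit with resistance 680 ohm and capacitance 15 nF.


Time constant: tau = R * C.
tau = 680 * 1.50e-08 = 1.02e-05 s
tau = 0.0102 ms
Cutoff frequency: fc = 1 / (2*pi*R*C).
fc = 1 / (2*pi*1.02e-05) = 15603.43 Hz

tau = 0.0102 ms, fc = 15603.43 Hz


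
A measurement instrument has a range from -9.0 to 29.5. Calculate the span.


Span = upper range - lower range.
Span = 29.5 - (-9.0)
Span = 38.5

38.5


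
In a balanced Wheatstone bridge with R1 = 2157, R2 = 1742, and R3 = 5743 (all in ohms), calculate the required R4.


At balance: R1*R4 = R2*R3, so R4 = R2*R3/R1.
R4 = 1742 * 5743 / 2157
R4 = 10004306 / 2157
R4 = 4638.06 ohm

4638.06 ohm


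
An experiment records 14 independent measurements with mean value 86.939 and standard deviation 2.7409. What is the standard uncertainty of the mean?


The standard uncertainty for Type A evaluation is u = s / sqrt(n).
u = 2.7409 / sqrt(14)
u = 2.7409 / 3.7417
u = 0.7325

0.7325


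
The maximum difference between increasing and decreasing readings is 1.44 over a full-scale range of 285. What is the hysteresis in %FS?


Hysteresis = (max difference / full scale) * 100%.
H = (1.44 / 285) * 100
H = 0.505 %FS

0.505 %FS


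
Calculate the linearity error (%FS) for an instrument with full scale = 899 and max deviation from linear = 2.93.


Linearity error = (max deviation / full scale) * 100%.
Linearity = (2.93 / 899) * 100
Linearity = 0.326 %FS

0.326 %FS


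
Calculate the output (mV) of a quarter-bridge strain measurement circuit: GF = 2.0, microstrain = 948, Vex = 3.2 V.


Quarter bridge output: Vout = (GF * epsilon * Vex) / 4.
Vout = (2.0 * 948e-6 * 3.2) / 4
Vout = 0.0060672 / 4 V
Vout = 0.0015168 V = 1.5168 mV

1.5168 mV


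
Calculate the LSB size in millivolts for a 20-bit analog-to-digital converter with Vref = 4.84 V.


The resolution (LSB) of an ADC is Vref / 2^n.
LSB = 4.84 / 2^20
LSB = 4.84 / 1048576
LSB = 4.62e-06 V = 0.00461578 mV

0.00461578 mV


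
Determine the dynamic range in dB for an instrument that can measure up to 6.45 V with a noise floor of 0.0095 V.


Dynamic range = 20 * log10(Vmax / Vnoise).
DR = 20 * log10(6.45 / 0.0095)
DR = 20 * log10(678.95)
DR = 56.64 dB

56.64 dB


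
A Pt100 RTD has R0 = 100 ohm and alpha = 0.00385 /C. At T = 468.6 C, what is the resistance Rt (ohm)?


The RTD equation: Rt = R0 * (1 + alpha * T).
Rt = 100 * (1 + 0.00385 * 468.6)
Rt = 100 * (1 + 1.80411)
Rt = 100 * 2.80411
Rt = 280.411 ohm

280.411 ohm


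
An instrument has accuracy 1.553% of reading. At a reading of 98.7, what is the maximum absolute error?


Absolute error = (accuracy% / 100) * reading.
Error = (1.553 / 100) * 98.7
Error = 0.01553 * 98.7
Error = 1.5328

1.5328


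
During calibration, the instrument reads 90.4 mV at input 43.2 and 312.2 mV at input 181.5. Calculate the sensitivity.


Sensitivity = (y2 - y1) / (x2 - x1).
S = (312.2 - 90.4) / (181.5 - 43.2)
S = 221.8 / 138.3
S = 1.6038 mV/unit

1.6038 mV/unit


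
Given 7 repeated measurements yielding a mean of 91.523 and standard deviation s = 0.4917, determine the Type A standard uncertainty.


The standard uncertainty for Type A evaluation is u = s / sqrt(n).
u = 0.4917 / sqrt(7)
u = 0.4917 / 2.6458
u = 0.1858

0.1858


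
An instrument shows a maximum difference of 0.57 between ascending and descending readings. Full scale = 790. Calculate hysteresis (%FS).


Hysteresis = (max difference / full scale) * 100%.
H = (0.57 / 790) * 100
H = 0.072 %FS

0.072 %FS


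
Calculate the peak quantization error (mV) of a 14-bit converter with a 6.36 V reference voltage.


The maximum quantization error is +/- LSB/2.
LSB = Vref / 2^n = 6.36 / 16384 = 0.00038818 V
Max error = LSB / 2 = 0.00038818 / 2 = 0.00019409 V
Max error = 0.1941 mV

0.1941 mV


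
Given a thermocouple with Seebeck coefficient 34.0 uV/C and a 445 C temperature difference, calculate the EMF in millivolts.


The thermocouple output V = sensitivity * dT.
V = 34.0 uV/C * 445 C
V = 15130.0 uV
V = 15.13 mV

15.13 mV


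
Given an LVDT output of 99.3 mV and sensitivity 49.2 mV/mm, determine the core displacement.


Displacement = Vout / sensitivity.
d = 99.3 / 49.2
d = 2.018 mm

2.018 mm


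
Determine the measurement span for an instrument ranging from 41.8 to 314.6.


Span = upper range - lower range.
Span = 314.6 - (41.8)
Span = 272.8

272.8


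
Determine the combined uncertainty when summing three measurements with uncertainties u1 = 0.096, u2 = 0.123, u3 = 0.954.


For a sum of independent quantities, uc = sqrt(u1^2 + u2^2 + u3^2).
uc = sqrt(0.096^2 + 0.123^2 + 0.954^2)
uc = sqrt(0.009216 + 0.015129 + 0.910116)
uc = 0.9667

0.9667


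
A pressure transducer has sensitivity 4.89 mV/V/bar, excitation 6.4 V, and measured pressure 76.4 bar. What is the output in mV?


Output = sensitivity * Vex * P.
Vout = 4.89 * 6.4 * 76.4
Vout = 31.296 * 76.4
Vout = 2391.01 mV

2391.01 mV


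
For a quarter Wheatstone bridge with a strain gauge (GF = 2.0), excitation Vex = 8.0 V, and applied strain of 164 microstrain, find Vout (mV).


Quarter bridge output: Vout = (GF * epsilon * Vex) / 4.
Vout = (2.0 * 164e-6 * 8.0) / 4
Vout = 0.002624 / 4 V
Vout = 0.000656 V = 0.656 mV

0.656 mV


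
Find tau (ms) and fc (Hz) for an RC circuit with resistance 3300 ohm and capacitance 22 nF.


Time constant: tau = R * C.
tau = 3300 * 2.20e-08 = 7.26e-05 s
tau = 0.0726 ms
Cutoff frequency: fc = 1 / (2*pi*R*C).
fc = 1 / (2*pi*7.26e-05) = 2192.22 Hz

tau = 0.0726 ms, fc = 2192.22 Hz


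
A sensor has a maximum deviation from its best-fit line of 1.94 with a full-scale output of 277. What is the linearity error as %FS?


Linearity error = (max deviation / full scale) * 100%.
Linearity = (1.94 / 277) * 100
Linearity = 0.7 %FS

0.7 %FS


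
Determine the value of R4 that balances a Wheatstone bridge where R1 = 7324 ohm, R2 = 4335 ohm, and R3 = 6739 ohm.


At balance: R1*R4 = R2*R3, so R4 = R2*R3/R1.
R4 = 4335 * 6739 / 7324
R4 = 29213565 / 7324
R4 = 3988.74 ohm

3988.74 ohm


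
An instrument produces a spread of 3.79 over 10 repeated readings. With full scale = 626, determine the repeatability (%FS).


Repeatability = (spread / full scale) * 100%.
R = (3.79 / 626) * 100
R = 0.605 %FS

0.605 %FS


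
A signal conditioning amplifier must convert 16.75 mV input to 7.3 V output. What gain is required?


Gain = Vout / Vin (converting to same units).
G = 7.3 V / 16.75 mV
G = 7300.0 mV / 16.75 mV
G = 435.82

435.82


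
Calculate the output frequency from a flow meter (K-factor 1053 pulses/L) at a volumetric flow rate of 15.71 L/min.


Frequency = K * Q / 60 (converting L/min to L/s).
f = 1053 * 15.71 / 60
f = 16542.63 / 60
f = 275.71 Hz

275.71 Hz


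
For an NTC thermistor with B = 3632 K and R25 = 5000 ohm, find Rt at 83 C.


NTC thermistor equation: Rt = R25 * exp(B * (1/T - 1/T25)).
T in Kelvin: 356.15 K, T25 = 298.15 K
1/T - 1/T25 = 1/356.15 - 1/298.15 = -0.00054621
B * (1/T - 1/T25) = 3632 * -0.00054621 = -1.9838
Rt = 5000 * exp(-1.9838) = 687.7 ohm

687.7 ohm


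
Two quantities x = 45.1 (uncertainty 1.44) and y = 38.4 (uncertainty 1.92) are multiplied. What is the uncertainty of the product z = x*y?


For a product z = x*y, the relative uncertainty is:
uz/z = sqrt((ux/x)^2 + (uy/y)^2)
Relative uncertainties: ux/x = 1.44/45.1 = 0.031929
uy/y = 1.92/38.4 = 0.05
z = 45.1 * 38.4 = 1731.8
uz = 1731.8 * sqrt(0.031929^2 + 0.05^2) = 102.742

102.742


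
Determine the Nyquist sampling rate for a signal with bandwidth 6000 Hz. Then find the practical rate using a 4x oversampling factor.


By Nyquist theorem, fs_min = 2 * fmax.
fs_min = 2 * 6000 = 12000 Hz
Practical rate = 4 * fs_min = 4 * 12000 = 48000 Hz

fs_min = 12000 Hz, fs_practical = 48000 Hz


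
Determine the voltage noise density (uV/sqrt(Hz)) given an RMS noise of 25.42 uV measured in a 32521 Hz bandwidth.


Noise spectral density = Vrms / sqrt(BW).
NSD = 25.42 / sqrt(32521)
NSD = 25.42 / 180.3358
NSD = 0.141 uV/sqrt(Hz)

0.141 uV/sqrt(Hz)


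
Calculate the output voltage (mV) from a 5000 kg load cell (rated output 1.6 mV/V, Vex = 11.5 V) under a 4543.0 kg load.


Vout = rated_output * Vex * (load / capacity).
Vout = 1.6 * 11.5 * (4543.0 / 5000)
Vout = 1.6 * 11.5 * 0.9086
Vout = 16.718 mV

16.718 mV


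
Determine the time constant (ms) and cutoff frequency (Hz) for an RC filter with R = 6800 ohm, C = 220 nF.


Time constant: tau = R * C.
tau = 6800 * 2.20e-07 = 0.001496 s
tau = 1.496 ms
Cutoff frequency: fc = 1 / (2*pi*R*C).
fc = 1 / (2*pi*0.001496) = 106.39 Hz

tau = 1.496 ms, fc = 106.39 Hz


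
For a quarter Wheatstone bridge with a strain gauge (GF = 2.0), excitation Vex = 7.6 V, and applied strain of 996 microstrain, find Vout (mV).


Quarter bridge output: Vout = (GF * epsilon * Vex) / 4.
Vout = (2.0 * 996e-6 * 7.6) / 4
Vout = 0.0151392 / 4 V
Vout = 0.0037848 V = 3.7848 mV

3.7848 mV


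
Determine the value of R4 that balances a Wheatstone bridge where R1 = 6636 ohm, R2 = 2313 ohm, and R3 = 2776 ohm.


At balance: R1*R4 = R2*R3, so R4 = R2*R3/R1.
R4 = 2313 * 2776 / 6636
R4 = 6420888 / 6636
R4 = 967.58 ohm

967.58 ohm


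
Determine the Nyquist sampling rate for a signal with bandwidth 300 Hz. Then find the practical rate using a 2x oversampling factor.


By Nyquist theorem, fs_min = 2 * fmax.
fs_min = 2 * 300 = 600 Hz
Practical rate = 2 * fs_min = 2 * 600 = 1200 Hz

fs_min = 600 Hz, fs_practical = 1200 Hz


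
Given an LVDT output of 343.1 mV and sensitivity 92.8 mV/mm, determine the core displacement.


Displacement = Vout / sensitivity.
d = 343.1 / 92.8
d = 3.697 mm

3.697 mm


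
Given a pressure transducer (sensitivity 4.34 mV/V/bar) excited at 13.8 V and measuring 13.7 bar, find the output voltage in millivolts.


Output = sensitivity * Vex * P.
Vout = 4.34 * 13.8 * 13.7
Vout = 59.892 * 13.7
Vout = 820.52 mV

820.52 mV


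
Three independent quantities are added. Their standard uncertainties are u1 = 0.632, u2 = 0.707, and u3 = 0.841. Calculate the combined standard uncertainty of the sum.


For a sum of independent quantities, uc = sqrt(u1^2 + u2^2 + u3^2).
uc = sqrt(0.632^2 + 0.707^2 + 0.841^2)
uc = sqrt(0.399424 + 0.499849 + 0.707281)
uc = 1.2675

1.2675


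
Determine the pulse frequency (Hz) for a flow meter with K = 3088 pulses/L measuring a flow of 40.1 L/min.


Frequency = K * Q / 60 (converting L/min to L/s).
f = 3088 * 40.1 / 60
f = 123828.8 / 60
f = 2063.81 Hz

2063.81 Hz


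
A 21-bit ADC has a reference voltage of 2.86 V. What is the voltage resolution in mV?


The resolution (LSB) of an ADC is Vref / 2^n.
LSB = 2.86 / 2^21
LSB = 2.86 / 2097152
LSB = 1.36e-06 V = 0.00136375 mV

0.00136375 mV


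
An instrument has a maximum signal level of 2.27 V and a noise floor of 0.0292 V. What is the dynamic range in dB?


Dynamic range = 20 * log10(Vmax / Vnoise).
DR = 20 * log10(2.27 / 0.0292)
DR = 20 * log10(77.74)
DR = 37.81 dB

37.81 dB


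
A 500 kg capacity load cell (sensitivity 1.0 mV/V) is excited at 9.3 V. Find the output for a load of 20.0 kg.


Vout = rated_output * Vex * (load / capacity).
Vout = 1.0 * 9.3 * (20.0 / 500)
Vout = 1.0 * 9.3 * 0.04
Vout = 0.372 mV

0.372 mV


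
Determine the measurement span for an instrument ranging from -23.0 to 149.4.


Span = upper range - lower range.
Span = 149.4 - (-23.0)
Span = 172.4

172.4


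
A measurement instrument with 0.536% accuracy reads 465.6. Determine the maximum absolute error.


Absolute error = (accuracy% / 100) * reading.
Error = (0.536 / 100) * 465.6
Error = 0.00536 * 465.6
Error = 2.4956

2.4956


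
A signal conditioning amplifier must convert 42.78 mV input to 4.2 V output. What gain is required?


Gain = Vout / Vin (converting to same units).
G = 4.2 V / 42.78 mV
G = 4200.0 mV / 42.78 mV
G = 98.18

98.18


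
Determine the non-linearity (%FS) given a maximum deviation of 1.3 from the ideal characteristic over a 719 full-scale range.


Linearity error = (max deviation / full scale) * 100%.
Linearity = (1.3 / 719) * 100
Linearity = 0.181 %FS

0.181 %FS


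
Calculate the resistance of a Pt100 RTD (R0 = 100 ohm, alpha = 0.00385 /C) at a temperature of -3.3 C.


The RTD equation: Rt = R0 * (1 + alpha * T).
Rt = 100 * (1 + 0.00385 * -3.3)
Rt = 100 * (1 + -0.012705)
Rt = 100 * 0.987295
Rt = 98.73 ohm

98.73 ohm


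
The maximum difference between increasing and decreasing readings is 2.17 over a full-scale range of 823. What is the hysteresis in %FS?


Hysteresis = (max difference / full scale) * 100%.
H = (2.17 / 823) * 100
H = 0.264 %FS

0.264 %FS


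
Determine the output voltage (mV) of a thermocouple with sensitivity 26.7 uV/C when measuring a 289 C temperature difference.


The thermocouple output V = sensitivity * dT.
V = 26.7 uV/C * 289 C
V = 7716.3 uV
V = 7.716 mV

7.716 mV


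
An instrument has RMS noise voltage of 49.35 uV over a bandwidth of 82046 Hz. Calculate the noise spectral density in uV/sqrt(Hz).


Noise spectral density = Vrms / sqrt(BW).
NSD = 49.35 / sqrt(82046)
NSD = 49.35 / 286.4367
NSD = 0.1723 uV/sqrt(Hz)

0.1723 uV/sqrt(Hz)


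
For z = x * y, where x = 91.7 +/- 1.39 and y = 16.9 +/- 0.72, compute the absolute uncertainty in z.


For a product z = x*y, the relative uncertainty is:
uz/z = sqrt((ux/x)^2 + (uy/y)^2)
Relative uncertainties: ux/x = 1.39/91.7 = 0.015158
uy/y = 0.72/16.9 = 0.042604
z = 91.7 * 16.9 = 1549.7
uz = 1549.7 * sqrt(0.015158^2 + 0.042604^2) = 70.078

70.078


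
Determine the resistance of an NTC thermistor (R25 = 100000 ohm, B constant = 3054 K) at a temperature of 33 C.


NTC thermistor equation: Rt = R25 * exp(B * (1/T - 1/T25)).
T in Kelvin: 306.15 K, T25 = 298.15 K
1/T - 1/T25 = 1/306.15 - 1/298.15 = -8.764e-05
B * (1/T - 1/T25) = 3054 * -8.764e-05 = -0.2677
Rt = 100000 * exp(-0.2677) = 76516.5 ohm

76516.5 ohm


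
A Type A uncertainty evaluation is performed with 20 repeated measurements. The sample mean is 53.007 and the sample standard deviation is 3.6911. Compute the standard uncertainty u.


The standard uncertainty for Type A evaluation is u = s / sqrt(n).
u = 3.6911 / sqrt(20)
u = 3.6911 / 4.4721
u = 0.8254

0.8254


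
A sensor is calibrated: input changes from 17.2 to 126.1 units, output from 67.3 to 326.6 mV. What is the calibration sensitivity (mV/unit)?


Sensitivity = (y2 - y1) / (x2 - x1).
S = (326.6 - 67.3) / (126.1 - 17.2)
S = 259.3 / 108.9
S = 2.3811 mV/unit

2.3811 mV/unit


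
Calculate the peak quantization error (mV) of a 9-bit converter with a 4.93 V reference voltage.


The maximum quantization error is +/- LSB/2.
LSB = Vref / 2^n = 4.93 / 512 = 0.00962891 V
Max error = LSB / 2 = 0.00962891 / 2 = 0.00481445 V
Max error = 4.8145 mV

4.8145 mV


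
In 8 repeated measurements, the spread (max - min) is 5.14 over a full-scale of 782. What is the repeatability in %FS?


Repeatability = (spread / full scale) * 100%.
R = (5.14 / 782) * 100
R = 0.657 %FS

0.657 %FS


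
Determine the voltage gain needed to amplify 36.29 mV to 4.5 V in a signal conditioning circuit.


Gain = Vout / Vin (converting to same units).
G = 4.5 V / 36.29 mV
G = 4500.0 mV / 36.29 mV
G = 124.0

124.0


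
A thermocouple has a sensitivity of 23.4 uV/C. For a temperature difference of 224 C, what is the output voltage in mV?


The thermocouple output V = sensitivity * dT.
V = 23.4 uV/C * 224 C
V = 5241.6 uV
V = 5.242 mV

5.242 mV


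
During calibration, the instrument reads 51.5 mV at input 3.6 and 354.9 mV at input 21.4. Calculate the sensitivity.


Sensitivity = (y2 - y1) / (x2 - x1).
S = (354.9 - 51.5) / (21.4 - 3.6)
S = 303.4 / 17.8
S = 17.0449 mV/unit

17.0449 mV/unit


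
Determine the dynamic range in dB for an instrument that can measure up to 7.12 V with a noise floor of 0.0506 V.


Dynamic range = 20 * log10(Vmax / Vnoise).
DR = 20 * log10(7.12 / 0.0506)
DR = 20 * log10(140.71)
DR = 42.97 dB

42.97 dB


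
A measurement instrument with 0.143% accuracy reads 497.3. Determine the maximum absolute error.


Absolute error = (accuracy% / 100) * reading.
Error = (0.143 / 100) * 497.3
Error = 0.00143 * 497.3
Error = 0.7111

0.7111


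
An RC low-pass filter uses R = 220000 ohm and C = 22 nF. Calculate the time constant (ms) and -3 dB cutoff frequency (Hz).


Time constant: tau = R * C.
tau = 220000 * 2.20e-08 = 0.00484 s
tau = 4.84 ms
Cutoff frequency: fc = 1 / (2*pi*R*C).
fc = 1 / (2*pi*0.00484) = 32.88 Hz

tau = 4.84 ms, fc = 32.88 Hz


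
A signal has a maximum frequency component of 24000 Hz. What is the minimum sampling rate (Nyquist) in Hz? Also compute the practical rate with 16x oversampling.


By Nyquist theorem, fs_min = 2 * fmax.
fs_min = 2 * 24000 = 48000 Hz
Practical rate = 16 * fs_min = 16 * 48000 = 768000 Hz

fs_min = 48000 Hz, fs_practical = 768000 Hz


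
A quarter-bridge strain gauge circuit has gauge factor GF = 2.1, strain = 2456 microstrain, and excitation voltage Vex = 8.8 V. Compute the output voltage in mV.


Quarter bridge output: Vout = (GF * epsilon * Vex) / 4.
Vout = (2.1 * 2456e-6 * 8.8) / 4
Vout = 0.04538688 / 4 V
Vout = 0.01134672 V = 11.3467 mV

11.3467 mV


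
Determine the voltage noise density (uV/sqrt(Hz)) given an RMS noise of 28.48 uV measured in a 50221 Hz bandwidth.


Noise spectral density = Vrms / sqrt(BW).
NSD = 28.48 / sqrt(50221)
NSD = 28.48 / 224.1004
NSD = 0.1271 uV/sqrt(Hz)

0.1271 uV/sqrt(Hz)


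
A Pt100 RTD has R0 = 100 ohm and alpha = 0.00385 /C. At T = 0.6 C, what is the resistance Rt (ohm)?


The RTD equation: Rt = R0 * (1 + alpha * T).
Rt = 100 * (1 + 0.00385 * 0.6)
Rt = 100 * (1 + 0.00231)
Rt = 100 * 1.00231
Rt = 100.231 ohm

100.231 ohm


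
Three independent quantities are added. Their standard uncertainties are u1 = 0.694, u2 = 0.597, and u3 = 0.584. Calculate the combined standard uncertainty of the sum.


For a sum of independent quantities, uc = sqrt(u1^2 + u2^2 + u3^2).
uc = sqrt(0.694^2 + 0.597^2 + 0.584^2)
uc = sqrt(0.481636 + 0.356409 + 0.341056)
uc = 1.0859

1.0859


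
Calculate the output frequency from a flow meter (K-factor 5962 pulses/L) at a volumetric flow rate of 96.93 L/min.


Frequency = K * Q / 60 (converting L/min to L/s).
f = 5962 * 96.93 / 60
f = 577896.66 / 60
f = 9631.61 Hz

9631.61 Hz


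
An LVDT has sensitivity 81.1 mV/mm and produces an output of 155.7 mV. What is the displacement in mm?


Displacement = Vout / sensitivity.
d = 155.7 / 81.1
d = 1.92 mm

1.92 mm


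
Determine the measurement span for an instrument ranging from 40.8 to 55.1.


Span = upper range - lower range.
Span = 55.1 - (40.8)
Span = 14.3

14.3


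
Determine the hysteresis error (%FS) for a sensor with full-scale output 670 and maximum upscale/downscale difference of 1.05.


Hysteresis = (max difference / full scale) * 100%.
H = (1.05 / 670) * 100
H = 0.157 %FS

0.157 %FS


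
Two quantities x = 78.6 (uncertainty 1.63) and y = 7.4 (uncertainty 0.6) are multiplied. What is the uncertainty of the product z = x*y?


For a product z = x*y, the relative uncertainty is:
uz/z = sqrt((ux/x)^2 + (uy/y)^2)
Relative uncertainties: ux/x = 1.63/78.6 = 0.020738
uy/y = 0.6/7.4 = 0.081081
z = 78.6 * 7.4 = 581.6
uz = 581.6 * sqrt(0.020738^2 + 0.081081^2) = 48.678

48.678


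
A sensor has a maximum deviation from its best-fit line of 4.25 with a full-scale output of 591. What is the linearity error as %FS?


Linearity error = (max deviation / full scale) * 100%.
Linearity = (4.25 / 591) * 100
Linearity = 0.719 %FS

0.719 %FS


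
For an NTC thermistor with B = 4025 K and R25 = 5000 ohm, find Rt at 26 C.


NTC thermistor equation: Rt = R25 * exp(B * (1/T - 1/T25)).
T in Kelvin: 299.15 K, T25 = 298.15 K
1/T - 1/T25 = 1/299.15 - 1/298.15 = -1.121e-05
B * (1/T - 1/T25) = 4025 * -1.121e-05 = -0.0451
Rt = 5000 * exp(-0.0451) = 4779.4 ohm

4779.4 ohm


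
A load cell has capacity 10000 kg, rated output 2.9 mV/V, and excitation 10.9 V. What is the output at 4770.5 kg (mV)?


Vout = rated_output * Vex * (load / capacity).
Vout = 2.9 * 10.9 * (4770.5 / 10000)
Vout = 2.9 * 10.9 * 0.47705
Vout = 15.08 mV

15.08 mV


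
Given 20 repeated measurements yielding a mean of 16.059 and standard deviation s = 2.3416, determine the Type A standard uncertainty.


The standard uncertainty for Type A evaluation is u = s / sqrt(n).
u = 2.3416 / sqrt(20)
u = 2.3416 / 4.4721
u = 0.5236

0.5236


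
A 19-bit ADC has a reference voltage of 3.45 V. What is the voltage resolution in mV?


The resolution (LSB) of an ADC is Vref / 2^n.
LSB = 3.45 / 2^19
LSB = 3.45 / 524288
LSB = 6.58e-06 V = 0.00658035 mV

0.00658035 mV


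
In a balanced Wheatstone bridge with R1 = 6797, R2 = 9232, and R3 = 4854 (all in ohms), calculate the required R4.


At balance: R1*R4 = R2*R3, so R4 = R2*R3/R1.
R4 = 9232 * 4854 / 6797
R4 = 44812128 / 6797
R4 = 6592.93 ohm

6592.93 ohm


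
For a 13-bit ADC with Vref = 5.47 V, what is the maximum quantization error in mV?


The maximum quantization error is +/- LSB/2.
LSB = Vref / 2^n = 5.47 / 8192 = 0.00066772 V
Max error = LSB / 2 = 0.00066772 / 2 = 0.00033386 V
Max error = 0.3339 mV

0.3339 mV


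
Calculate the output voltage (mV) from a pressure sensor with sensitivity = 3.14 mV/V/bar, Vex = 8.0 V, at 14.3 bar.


Output = sensitivity * Vex * P.
Vout = 3.14 * 8.0 * 14.3
Vout = 25.12 * 14.3
Vout = 359.22 mV

359.22 mV


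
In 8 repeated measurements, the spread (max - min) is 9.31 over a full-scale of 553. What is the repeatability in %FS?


Repeatability = (spread / full scale) * 100%.
R = (9.31 / 553) * 100
R = 1.684 %FS

1.684 %FS


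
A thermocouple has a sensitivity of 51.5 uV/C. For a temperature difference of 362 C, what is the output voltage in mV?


The thermocouple output V = sensitivity * dT.
V = 51.5 uV/C * 362 C
V = 18643.0 uV
V = 18.643 mV

18.643 mV


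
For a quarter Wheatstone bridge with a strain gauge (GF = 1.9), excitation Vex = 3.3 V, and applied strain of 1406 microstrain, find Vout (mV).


Quarter bridge output: Vout = (GF * epsilon * Vex) / 4.
Vout = (1.9 * 1406e-6 * 3.3) / 4
Vout = 0.00881562 / 4 V
Vout = 0.0022039 V = 2.2039 mV

2.2039 mV


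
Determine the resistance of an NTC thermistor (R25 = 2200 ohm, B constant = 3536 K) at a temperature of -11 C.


NTC thermistor equation: Rt = R25 * exp(B * (1/T - 1/T25)).
T in Kelvin: 262.15 K, T25 = 298.15 K
1/T - 1/T25 = 1/262.15 - 1/298.15 = 0.00046059
B * (1/T - 1/T25) = 3536 * 0.00046059 = 1.6287
Rt = 2200 * exp(1.6287) = 11213.5 ohm

11213.5 ohm


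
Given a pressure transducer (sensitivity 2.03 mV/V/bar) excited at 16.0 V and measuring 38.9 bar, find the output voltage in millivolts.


Output = sensitivity * Vex * P.
Vout = 2.03 * 16.0 * 38.9
Vout = 32.48 * 38.9
Vout = 1263.47 mV

1263.47 mV


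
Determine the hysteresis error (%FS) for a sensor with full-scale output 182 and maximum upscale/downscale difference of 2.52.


Hysteresis = (max difference / full scale) * 100%.
H = (2.52 / 182) * 100
H = 1.385 %FS

1.385 %FS


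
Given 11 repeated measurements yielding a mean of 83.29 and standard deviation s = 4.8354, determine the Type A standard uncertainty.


The standard uncertainty for Type A evaluation is u = s / sqrt(n).
u = 4.8354 / sqrt(11)
u = 4.8354 / 3.3166
u = 1.4579

1.4579


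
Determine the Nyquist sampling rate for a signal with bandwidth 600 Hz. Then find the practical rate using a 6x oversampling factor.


By Nyquist theorem, fs_min = 2 * fmax.
fs_min = 2 * 600 = 1200 Hz
Practical rate = 6 * fs_min = 6 * 1200 = 7200 Hz

fs_min = 1200 Hz, fs_practical = 7200 Hz


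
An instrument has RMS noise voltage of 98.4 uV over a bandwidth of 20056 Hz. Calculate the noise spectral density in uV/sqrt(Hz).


Noise spectral density = Vrms / sqrt(BW).
NSD = 98.4 / sqrt(20056)
NSD = 98.4 / 141.6192
NSD = 0.6948 uV/sqrt(Hz)

0.6948 uV/sqrt(Hz)


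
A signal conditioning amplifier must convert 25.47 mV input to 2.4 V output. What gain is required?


Gain = Vout / Vin (converting to same units).
G = 2.4 V / 25.47 mV
G = 2400.0 mV / 25.47 mV
G = 94.23

94.23


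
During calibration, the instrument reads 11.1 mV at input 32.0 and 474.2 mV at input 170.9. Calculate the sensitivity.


Sensitivity = (y2 - y1) / (x2 - x1).
S = (474.2 - 11.1) / (170.9 - 32.0)
S = 463.1 / 138.9
S = 3.3341 mV/unit

3.3341 mV/unit


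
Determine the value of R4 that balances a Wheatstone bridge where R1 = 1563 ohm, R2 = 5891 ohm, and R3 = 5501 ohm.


At balance: R1*R4 = R2*R3, so R4 = R2*R3/R1.
R4 = 5891 * 5501 / 1563
R4 = 32406391 / 1563
R4 = 20733.46 ohm

20733.46 ohm


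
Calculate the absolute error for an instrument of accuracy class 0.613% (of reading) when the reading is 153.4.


Absolute error = (accuracy% / 100) * reading.
Error = (0.613 / 100) * 153.4
Error = 0.00613 * 153.4
Error = 0.9403

0.9403


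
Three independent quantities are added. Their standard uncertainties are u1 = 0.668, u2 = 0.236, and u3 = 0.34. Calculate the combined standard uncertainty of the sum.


For a sum of independent quantities, uc = sqrt(u1^2 + u2^2 + u3^2).
uc = sqrt(0.668^2 + 0.236^2 + 0.34^2)
uc = sqrt(0.446224 + 0.055696 + 0.1156)
uc = 0.7858

0.7858


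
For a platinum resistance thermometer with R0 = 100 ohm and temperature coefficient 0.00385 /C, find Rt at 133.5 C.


The RTD equation: Rt = R0 * (1 + alpha * T).
Rt = 100 * (1 + 0.00385 * 133.5)
Rt = 100 * (1 + 0.513975)
Rt = 100 * 1.513975
Rt = 151.398 ohm

151.398 ohm


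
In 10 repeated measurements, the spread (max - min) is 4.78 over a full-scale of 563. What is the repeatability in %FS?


Repeatability = (spread / full scale) * 100%.
R = (4.78 / 563) * 100
R = 0.849 %FS

0.849 %FS


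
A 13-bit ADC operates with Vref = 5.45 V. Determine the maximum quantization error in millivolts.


The maximum quantization error is +/- LSB/2.
LSB = Vref / 2^n = 5.45 / 8192 = 0.00066528 V
Max error = LSB / 2 = 0.00066528 / 2 = 0.00033264 V
Max error = 0.3326 mV

0.3326 mV


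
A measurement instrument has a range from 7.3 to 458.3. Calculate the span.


Span = upper range - lower range.
Span = 458.3 - (7.3)
Span = 451.0

451.0


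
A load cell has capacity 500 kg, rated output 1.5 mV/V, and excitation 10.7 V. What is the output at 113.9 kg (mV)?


Vout = rated_output * Vex * (load / capacity).
Vout = 1.5 * 10.7 * (113.9 / 500)
Vout = 1.5 * 10.7 * 0.2278
Vout = 3.656 mV

3.656 mV


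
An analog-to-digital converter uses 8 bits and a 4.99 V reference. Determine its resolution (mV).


The resolution (LSB) of an ADC is Vref / 2^n.
LSB = 4.99 / 2^8
LSB = 4.99 / 256
LSB = 0.01949219 V = 19.4921875 mV

19.4921875 mV


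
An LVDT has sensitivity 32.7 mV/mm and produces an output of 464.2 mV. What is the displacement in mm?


Displacement = Vout / sensitivity.
d = 464.2 / 32.7
d = 14.196 mm

14.196 mm


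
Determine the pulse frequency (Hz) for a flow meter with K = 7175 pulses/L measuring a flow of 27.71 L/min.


Frequency = K * Q / 60 (converting L/min to L/s).
f = 7175 * 27.71 / 60
f = 198819.25 / 60
f = 3313.65 Hz

3313.65 Hz


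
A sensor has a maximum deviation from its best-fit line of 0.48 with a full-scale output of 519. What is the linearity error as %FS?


Linearity error = (max deviation / full scale) * 100%.
Linearity = (0.48 / 519) * 100
Linearity = 0.092 %FS

0.092 %FS


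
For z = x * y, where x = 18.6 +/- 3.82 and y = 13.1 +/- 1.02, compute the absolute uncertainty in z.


For a product z = x*y, the relative uncertainty is:
uz/z = sqrt((ux/x)^2 + (uy/y)^2)
Relative uncertainties: ux/x = 3.82/18.6 = 0.205376
uy/y = 1.02/13.1 = 0.077863
z = 18.6 * 13.1 = 243.7
uz = 243.7 * sqrt(0.205376^2 + 0.077863^2) = 53.518

53.518


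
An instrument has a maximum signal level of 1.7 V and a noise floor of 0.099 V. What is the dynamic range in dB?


Dynamic range = 20 * log10(Vmax / Vnoise).
DR = 20 * log10(1.7 / 0.099)
DR = 20 * log10(17.17)
DR = 24.7 dB

24.7 dB


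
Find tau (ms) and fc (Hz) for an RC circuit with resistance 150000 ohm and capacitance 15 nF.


Time constant: tau = R * C.
tau = 150000 * 1.50e-08 = 0.00225 s
tau = 2.25 ms
Cutoff frequency: fc = 1 / (2*pi*R*C).
fc = 1 / (2*pi*0.00225) = 70.74 Hz

tau = 2.25 ms, fc = 70.74 Hz


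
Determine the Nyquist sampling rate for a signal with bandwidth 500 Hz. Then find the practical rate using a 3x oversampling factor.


By Nyquist theorem, fs_min = 2 * fmax.
fs_min = 2 * 500 = 1000 Hz
Practical rate = 3 * fs_min = 3 * 1000 = 3000 Hz

fs_min = 1000 Hz, fs_practical = 3000 Hz


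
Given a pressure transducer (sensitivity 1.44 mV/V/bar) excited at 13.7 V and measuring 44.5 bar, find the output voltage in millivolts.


Output = sensitivity * Vex * P.
Vout = 1.44 * 13.7 * 44.5
Vout = 19.728 * 44.5
Vout = 877.9 mV

877.9 mV
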